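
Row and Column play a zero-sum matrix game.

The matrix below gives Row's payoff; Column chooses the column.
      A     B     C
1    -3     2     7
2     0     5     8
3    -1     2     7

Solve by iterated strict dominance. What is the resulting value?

Column C is strictly dominated by A for Column (-3<7, 0<8, -1<7); eliminate C.
Column B is strictly dominated by A for Column (-3<2, 0<5, -1<2); eliminate B.
Row 3 is strictly dominated by row 2 (0>-1); eliminate 3.
Row 1 is strictly dominated by row 2 (0>-3); eliminate 1.
Only (2, A) remains, with payoff 0.

0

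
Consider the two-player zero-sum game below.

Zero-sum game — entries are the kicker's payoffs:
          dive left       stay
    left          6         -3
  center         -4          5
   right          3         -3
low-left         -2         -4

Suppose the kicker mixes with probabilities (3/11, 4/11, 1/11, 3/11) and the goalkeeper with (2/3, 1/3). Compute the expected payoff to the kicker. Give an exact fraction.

Against (2/3, 1/3), each row's expected payoff is left: 3; center: -1; right: 1; low-left: -8/3.
Taking the (3/11, 4/11, 1/11, 3/11)-weighted average: (3/11)·(3) + (4/11)·(-1) + (1/11)·(1) + (3/11)·(-8/3) = -2/11.

-2/11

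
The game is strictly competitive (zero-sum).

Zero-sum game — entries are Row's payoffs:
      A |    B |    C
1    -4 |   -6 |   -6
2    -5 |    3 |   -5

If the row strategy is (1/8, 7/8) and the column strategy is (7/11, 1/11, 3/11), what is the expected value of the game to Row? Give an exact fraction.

-381/88

Against (7/11, 1/11, 3/11), each row's expected payoff is 1: -52/11; 2: -47/11.
Taking the (1/8, 7/8)-weighted average: (1/8)·(-52/11) + (7/8)·(-47/11) = -381/88.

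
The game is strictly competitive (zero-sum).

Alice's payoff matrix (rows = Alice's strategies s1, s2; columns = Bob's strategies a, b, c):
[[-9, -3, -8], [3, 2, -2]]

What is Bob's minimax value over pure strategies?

-2

The worst case (largest entry) in each column is a: 3, b: 2, c: -2.
The best (smallest) of these is -2.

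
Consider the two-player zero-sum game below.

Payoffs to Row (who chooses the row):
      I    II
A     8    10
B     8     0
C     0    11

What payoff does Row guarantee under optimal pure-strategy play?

Row minima: 8, 0, 0 → Row's maximin is 8.
Column maxima: 8, 11 → Column's minimax is 8.
They coincide at (A, I), so the value is 8.

8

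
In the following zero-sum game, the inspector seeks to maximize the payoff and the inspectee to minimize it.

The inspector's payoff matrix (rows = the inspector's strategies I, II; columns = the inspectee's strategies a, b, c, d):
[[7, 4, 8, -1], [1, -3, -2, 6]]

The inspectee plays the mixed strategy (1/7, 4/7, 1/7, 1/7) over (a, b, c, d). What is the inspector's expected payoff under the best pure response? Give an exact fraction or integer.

30/7

I: (7)·(1/7) + (4)·(4/7) + (8)·(1/7) + (-1)·(1/7) = 30/7.
II: (1)·(1/7) + (-3)·(4/7) + (-2)·(1/7) + (6)·(1/7) = -1.
The best pure response is I with expected payoff 30/7.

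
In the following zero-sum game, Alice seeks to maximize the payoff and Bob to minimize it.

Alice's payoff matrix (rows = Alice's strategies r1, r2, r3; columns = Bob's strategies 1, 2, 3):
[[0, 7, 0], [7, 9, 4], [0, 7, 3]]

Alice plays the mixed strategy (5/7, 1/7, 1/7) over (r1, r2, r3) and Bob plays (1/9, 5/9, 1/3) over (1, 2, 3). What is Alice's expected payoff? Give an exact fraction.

Against (1/9, 5/9, 1/3), each row's expected payoff is r1: 35/9; r2: 64/9; r3: 44/9.
Taking the (5/7, 1/7, 1/7)-weighted average: (5/7)·(35/9) + (1/7)·(64/9) + (1/7)·(44/9) = 283/63.

283/63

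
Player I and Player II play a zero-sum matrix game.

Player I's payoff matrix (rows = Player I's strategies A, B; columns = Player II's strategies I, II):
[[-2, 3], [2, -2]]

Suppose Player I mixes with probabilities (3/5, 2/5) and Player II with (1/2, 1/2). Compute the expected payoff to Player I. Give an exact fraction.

3/10

Against (1/2, 1/2), each row's expected payoff is A: 1/2; B: 0.
Taking the (3/5, 2/5)-weighted average: (3/5)·(1/2) + (2/5)·(0) = 3/10.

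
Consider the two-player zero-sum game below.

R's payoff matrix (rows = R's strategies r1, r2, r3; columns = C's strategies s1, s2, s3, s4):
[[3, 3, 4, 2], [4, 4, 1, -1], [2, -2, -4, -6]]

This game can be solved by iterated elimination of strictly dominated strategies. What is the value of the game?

2

Row r3 is strictly dominated by row r1 (3>2, 3>-2, 4>-4, 2>-6); eliminate r3.
Column s3 is strictly dominated by s4 for C (2<4, -1<1); eliminate s3.
Column s1 is strictly dominated by s4 for C (2<3, -1<4); eliminate s1.
Column s2 is strictly dominated by s4 for C (2<3, -1<4); eliminate s2.
Row r2 is strictly dominated by row r1 (2>-1); eliminate r2.
Only (r1, s4) remains, with payoff 2.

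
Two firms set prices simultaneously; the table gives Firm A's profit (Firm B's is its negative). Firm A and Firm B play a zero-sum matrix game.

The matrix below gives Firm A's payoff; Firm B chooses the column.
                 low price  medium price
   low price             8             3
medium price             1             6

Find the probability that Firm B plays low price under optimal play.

Row minima are 3 and 1, so Firm A's maximin is 3; column maxima are 8 and 6, so Firm B's minimax is 6. These differ, so the equilibrium is in mixed strategies.
Let Firm B play low price with probability q. Firm A is indifferent when 8q + 3(1−q) = q + 6(1−q), giving q = 3/10.

3/10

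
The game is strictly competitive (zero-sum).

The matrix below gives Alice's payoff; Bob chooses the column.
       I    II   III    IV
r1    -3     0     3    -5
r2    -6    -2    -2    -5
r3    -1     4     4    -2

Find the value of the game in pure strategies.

-2

Row minima: -5, -6, -2 → Alice's maximin is -2.
Column maxima: -1, 4, 4, -2 → Bob's minimax is -2.
They coincide at (r3, IV), so the value is -2.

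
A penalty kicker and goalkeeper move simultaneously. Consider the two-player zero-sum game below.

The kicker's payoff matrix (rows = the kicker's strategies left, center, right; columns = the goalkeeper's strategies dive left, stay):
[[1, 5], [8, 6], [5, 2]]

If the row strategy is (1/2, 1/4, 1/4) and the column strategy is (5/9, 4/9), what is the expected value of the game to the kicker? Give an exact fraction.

49/12

Against (5/9, 4/9), each row's expected payoff is left: 25/9; center: 64/9; right: 11/3.
Taking the (1/2, 1/4, 1/4)-weighted average: (1/2)·(25/9) + (1/4)·(64/9) + (1/4)·(11/3) = 49/12.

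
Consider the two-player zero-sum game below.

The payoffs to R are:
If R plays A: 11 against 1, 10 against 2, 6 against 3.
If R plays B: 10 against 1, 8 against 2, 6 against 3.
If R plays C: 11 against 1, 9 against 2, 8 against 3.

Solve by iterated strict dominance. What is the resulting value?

8

Column 1 is strictly dominated by 2 for C (10<11, 8<10, 9<11); eliminate 1.
Row B is strictly dominated by row C (9>8, 8>6); eliminate B.
Column 2 is strictly dominated by 3 for C (6<10, 8<9); eliminate 2.
Row A is strictly dominated by row C (8>6); eliminate A.
Only (C, 3) remains, with payoff 8.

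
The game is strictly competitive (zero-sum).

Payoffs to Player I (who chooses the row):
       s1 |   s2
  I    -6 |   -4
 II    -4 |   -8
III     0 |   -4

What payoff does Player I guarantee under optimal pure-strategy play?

-4

Row minima: -6, -8, -4 → Player I's maximin is -4.
Column maxima: 0, -4 → Player II's minimax is -4.
They coincide at (III, s2), so the value is -4.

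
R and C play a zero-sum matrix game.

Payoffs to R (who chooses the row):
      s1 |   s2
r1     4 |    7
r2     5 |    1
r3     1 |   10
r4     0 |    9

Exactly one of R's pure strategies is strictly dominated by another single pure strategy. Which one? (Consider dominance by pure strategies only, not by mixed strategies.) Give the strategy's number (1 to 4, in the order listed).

Compare r4 with r3: 1 > 0, 10 > 9.
So r3 strictly dominates r4 for R; r4 is strictly dominated.

4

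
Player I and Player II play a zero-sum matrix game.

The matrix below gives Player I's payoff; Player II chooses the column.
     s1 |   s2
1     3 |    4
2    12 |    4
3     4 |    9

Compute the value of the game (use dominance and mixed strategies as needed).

92/13

Row 1 is strictly dominated by row 3, so Player I never plays it.
The remaining 2×2 game on (2, 3) × (s1, s2) has no saddle point. Let Player I play 2 with probability p; indifference gives 12p + 4(1−p) = 4p + 9(1−p), so p = 5/13.
Similarly Player II's optimal q on s1 is 5/13, and the value is 12·(5/13) + (4)·(8/13) = 92/13.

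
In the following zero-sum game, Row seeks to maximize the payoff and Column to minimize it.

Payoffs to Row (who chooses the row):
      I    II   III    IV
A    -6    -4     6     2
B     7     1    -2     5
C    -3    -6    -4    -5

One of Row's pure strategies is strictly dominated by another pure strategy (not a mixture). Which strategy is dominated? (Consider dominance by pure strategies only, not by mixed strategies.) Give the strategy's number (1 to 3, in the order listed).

3

Compare C with B: 7 > -3, 1 > -6, -2 > -4, 5 > -5.
So B strictly dominates C for Row; C is strictly dominated.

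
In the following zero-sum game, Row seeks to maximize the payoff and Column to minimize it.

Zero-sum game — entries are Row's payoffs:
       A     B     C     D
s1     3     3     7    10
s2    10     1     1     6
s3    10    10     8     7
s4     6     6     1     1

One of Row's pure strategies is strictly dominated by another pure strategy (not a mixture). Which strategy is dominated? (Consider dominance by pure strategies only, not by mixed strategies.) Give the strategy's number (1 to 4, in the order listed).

4

Compare s4 with s3: 10 > 6, 10 > 6, 8 > 1, 7 > 1.
So s3 strictly dominates s4 for Row; s4 is strictly dominated.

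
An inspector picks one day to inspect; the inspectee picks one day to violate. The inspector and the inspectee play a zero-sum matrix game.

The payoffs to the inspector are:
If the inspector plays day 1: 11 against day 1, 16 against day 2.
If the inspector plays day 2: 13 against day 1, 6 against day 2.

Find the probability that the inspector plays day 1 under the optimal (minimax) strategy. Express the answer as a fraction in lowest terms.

7/12

Row minima are 11 and 6, so the inspector's maximin is 11; column maxima are 13 and 16, so the inspectee's minimax is 13. These differ, so the equilibrium is in mixed strategies.
Let the inspector play day 1 with probability p. The inspectee is indifferent when 11p + 13(1−p) = 16p + 6(1−p), giving p = 7/12.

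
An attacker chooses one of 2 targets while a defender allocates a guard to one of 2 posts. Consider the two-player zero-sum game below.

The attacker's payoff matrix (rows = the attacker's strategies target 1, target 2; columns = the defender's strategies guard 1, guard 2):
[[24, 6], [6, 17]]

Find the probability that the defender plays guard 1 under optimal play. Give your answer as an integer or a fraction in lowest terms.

Row minima are 6 and 6, so the attacker's maximin is 6; column maxima are 24 and 17, so the defender's minimax is 17. These differ, so the equilibrium is in mixed strategies.
Let the defender play guard 1 with probability q. The attacker is indifferent when 24q + 6(1−q) = 6q + 17(1−q), giving q = 11/29.

11/29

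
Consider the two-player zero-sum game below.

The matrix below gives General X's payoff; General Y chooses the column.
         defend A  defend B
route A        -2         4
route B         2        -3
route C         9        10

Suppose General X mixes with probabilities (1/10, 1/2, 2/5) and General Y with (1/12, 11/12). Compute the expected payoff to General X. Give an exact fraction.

Against (1/12, 11/12), each row's expected payoff is route A: 7/2; route B: -31/12; route C: 119/12.
Taking the (1/10, 1/2, 2/5)-weighted average: (1/10)·(7/2) + (1/2)·(-31/12) + (2/5)·(119/12) = 121/40.

121/40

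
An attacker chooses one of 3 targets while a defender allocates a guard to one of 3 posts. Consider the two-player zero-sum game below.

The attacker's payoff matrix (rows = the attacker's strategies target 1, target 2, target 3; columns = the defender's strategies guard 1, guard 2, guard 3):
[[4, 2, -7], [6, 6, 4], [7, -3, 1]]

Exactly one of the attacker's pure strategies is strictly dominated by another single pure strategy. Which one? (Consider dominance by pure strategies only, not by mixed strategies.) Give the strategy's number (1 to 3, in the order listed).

Compare target 1 with target 2: 6 > 4, 6 > 2, 4 > -7.
So target 2 strictly dominates target 1 for the attacker; target 1 is strictly dominated.

1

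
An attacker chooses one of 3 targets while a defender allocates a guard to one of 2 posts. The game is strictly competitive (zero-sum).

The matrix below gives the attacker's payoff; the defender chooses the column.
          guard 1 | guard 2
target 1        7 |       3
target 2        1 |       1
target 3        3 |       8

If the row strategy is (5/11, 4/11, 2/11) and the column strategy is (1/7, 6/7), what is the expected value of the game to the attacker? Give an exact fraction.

255/77

Against (1/7, 6/7), each row's expected payoff is target 1: 25/7; target 2: 1; target 3: 51/7.
Taking the (5/11, 4/11, 2/11)-weighted average: (5/11)·(25/7) + (4/11)·(1) + (2/11)·(51/7) = 255/77.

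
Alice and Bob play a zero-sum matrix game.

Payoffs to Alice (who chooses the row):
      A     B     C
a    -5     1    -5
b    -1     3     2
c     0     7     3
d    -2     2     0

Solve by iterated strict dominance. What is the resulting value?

Row a is strictly dominated by row b (-1>-5, 3>1, 2>-5); eliminate a.
Column B is strictly dominated by A for Bob (-1<3, 0<7, -2<2); eliminate B.
Column C is strictly dominated by A for Bob (-1<2, 0<3, -2<0); eliminate C.
Row d is strictly dominated by row b (-1>-2); eliminate d.
Row b is strictly dominated by row c (0>-1); eliminate b.
Only (c, A) remains, with payoff 0.

0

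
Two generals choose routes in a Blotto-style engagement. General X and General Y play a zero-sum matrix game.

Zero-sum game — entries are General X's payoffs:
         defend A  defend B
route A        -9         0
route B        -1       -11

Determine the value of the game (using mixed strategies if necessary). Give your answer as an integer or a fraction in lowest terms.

Row minima are -9 and -11, so General X's maximin is -9; column maxima are -1 and 0, so General Y's minimax is -1. These differ, so the equilibrium is in mixed strategies.
Let General X play route A with probability p. General Y is indifferent when −9p − (1−p) = −11(1−p), giving p = 10/19.
Let General Y play defend A with probability q. General X is indifferent when −9q = −q − 11(1−q), giving q = 11/19.
The value is -9·(11/19) + (0)·(8/19) = -99/19.

-99/19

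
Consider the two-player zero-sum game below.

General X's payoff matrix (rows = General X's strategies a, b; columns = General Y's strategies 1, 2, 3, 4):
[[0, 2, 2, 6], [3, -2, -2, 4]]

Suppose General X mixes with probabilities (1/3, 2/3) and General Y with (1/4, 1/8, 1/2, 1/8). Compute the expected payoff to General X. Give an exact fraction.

2/3

Against (1/4, 1/8, 1/2, 1/8), each row's expected payoff is a: 2; b: 0.
Taking the (1/3, 2/3)-weighted average: (1/3)·(2) + (2/3)·(0) = 2/3.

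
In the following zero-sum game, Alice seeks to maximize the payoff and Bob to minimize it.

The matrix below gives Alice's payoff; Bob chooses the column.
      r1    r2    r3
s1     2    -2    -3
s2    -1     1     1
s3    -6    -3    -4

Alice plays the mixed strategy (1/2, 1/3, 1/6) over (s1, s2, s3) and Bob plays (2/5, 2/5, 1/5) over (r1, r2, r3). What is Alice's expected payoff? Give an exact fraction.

Against (2/5, 2/5, 1/5), each row's expected payoff is s1: -3/5; s2: 1/5; s3: -22/5.
Taking the (1/2, 1/3, 1/6)-weighted average: (1/2)·(-3/5) + (1/3)·(1/5) + (1/6)·(-22/5) = -29/30.

-29/30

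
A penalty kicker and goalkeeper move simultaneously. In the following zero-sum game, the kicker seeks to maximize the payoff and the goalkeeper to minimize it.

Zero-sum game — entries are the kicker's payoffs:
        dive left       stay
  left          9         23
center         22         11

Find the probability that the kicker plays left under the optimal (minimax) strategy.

11/25

Row minima are 9 and 11, so the kicker's maximin is 11; column maxima are 22 and 23, so the goalkeeper's minimax is 22. These differ, so the equilibrium is in mixed strategies.
Let the kicker play left with probability p. The goalkeeper is indifferent when 9p + 22(1−p) = 23p + 11(1−p), giving p = 11/25.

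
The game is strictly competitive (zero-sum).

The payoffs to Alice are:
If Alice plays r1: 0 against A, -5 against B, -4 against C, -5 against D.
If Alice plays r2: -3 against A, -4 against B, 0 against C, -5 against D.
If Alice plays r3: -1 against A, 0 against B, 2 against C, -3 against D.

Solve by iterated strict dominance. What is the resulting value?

Row r2 is strictly dominated by row r3 (-1>-3, 0>-4, 2>0, -3>-5); eliminate r2.
Column A is strictly dominated by D for Bob (-5<0, -3<-1); eliminate A.
Row r1 is strictly dominated by row r3 (0>-5, 2>-4, -3>-5); eliminate r1.
Column C is strictly dominated by B for Bob (0<2); eliminate C.
Column B is strictly dominated by D for Bob (-3<0); eliminate B.
Only (r3, D) remains, with payoff -3.

-3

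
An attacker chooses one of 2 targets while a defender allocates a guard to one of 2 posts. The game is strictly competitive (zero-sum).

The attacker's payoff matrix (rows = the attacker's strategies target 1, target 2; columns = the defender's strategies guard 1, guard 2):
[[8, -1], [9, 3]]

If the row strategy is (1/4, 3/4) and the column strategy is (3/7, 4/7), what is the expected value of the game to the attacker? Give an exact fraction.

Against (3/7, 4/7), each row's expected payoff is target 1: 20/7; target 2: 39/7.
Taking the (1/4, 3/4)-weighted average: (1/4)·(20/7) + (3/4)·(39/7) = 137/28.

137/28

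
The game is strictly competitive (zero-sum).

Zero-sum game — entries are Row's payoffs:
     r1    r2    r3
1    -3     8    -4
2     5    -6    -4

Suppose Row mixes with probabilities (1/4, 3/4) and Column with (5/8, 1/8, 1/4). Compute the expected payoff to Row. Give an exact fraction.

9/16

Against (5/8, 1/8, 1/4), each row's expected payoff is 1: -15/8; 2: 11/8.
Taking the (1/4, 3/4)-weighted average: (1/4)·(-15/8) + (3/4)·(11/8) = 9/16.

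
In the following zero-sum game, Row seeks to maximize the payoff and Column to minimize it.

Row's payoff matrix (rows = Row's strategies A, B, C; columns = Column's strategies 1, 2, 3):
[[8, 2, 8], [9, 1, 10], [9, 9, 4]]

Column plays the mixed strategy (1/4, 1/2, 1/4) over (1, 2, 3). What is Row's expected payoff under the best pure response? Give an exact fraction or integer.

31/4

A: (8)·(1/4) + (2)·(1/2) + (8)·(1/4) = 5.
B: (9)·(1/4) + (1)·(1/2) + (10)·(1/4) = 21/4.
C: (9)·(1/4) + (9)·(1/2) + (4)·(1/4) = 31/4.
The best pure response is C with expected payoff 31/4.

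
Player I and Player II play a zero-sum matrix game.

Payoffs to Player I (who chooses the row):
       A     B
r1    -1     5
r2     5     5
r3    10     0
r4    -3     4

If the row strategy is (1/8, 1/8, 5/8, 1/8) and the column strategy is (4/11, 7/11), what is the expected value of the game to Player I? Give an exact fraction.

Against (4/11, 7/11), each row's expected payoff is r1: 31/11; r2: 5; r3: 40/11; r4: 16/11.
Taking the (1/8, 1/8, 5/8, 1/8)-weighted average: (1/8)·(31/11) + (1/8)·(5) + (5/8)·(40/11) + (1/8)·(16/11) = 151/44.

151/44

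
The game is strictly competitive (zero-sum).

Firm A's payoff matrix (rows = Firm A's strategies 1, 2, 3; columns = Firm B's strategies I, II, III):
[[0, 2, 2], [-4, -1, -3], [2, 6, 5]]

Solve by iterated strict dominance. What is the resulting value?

2

Row 1 is strictly dominated by row 3 (2>0, 6>2, 5>2); eliminate 1.
Row 2 is strictly dominated by row 3 (2>-4, 6>-1, 5>-3); eliminate 2.
Column II is strictly dominated by I for Firm B (2<6); eliminate II.
Column III is strictly dominated by I for Firm B (2<5); eliminate III.
Only (3, I) remains, with payoff 2.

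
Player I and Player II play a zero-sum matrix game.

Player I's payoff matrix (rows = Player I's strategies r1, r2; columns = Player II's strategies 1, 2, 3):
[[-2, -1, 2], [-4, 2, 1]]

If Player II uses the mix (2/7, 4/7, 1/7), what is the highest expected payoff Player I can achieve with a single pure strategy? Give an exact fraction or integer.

r1: (-2)·(2/7) + (-1)·(4/7) + (2)·(1/7) = -6/7.
r2: (-4)·(2/7) + (2)·(4/7) + (1)·(1/7) = 1/7.
The best pure response is r2 with expected payoff 1/7.

1/7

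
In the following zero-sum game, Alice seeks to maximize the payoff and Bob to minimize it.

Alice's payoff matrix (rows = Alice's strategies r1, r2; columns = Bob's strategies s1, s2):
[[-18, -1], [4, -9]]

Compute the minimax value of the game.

Row minima are -18 and -9, so Alice's maximin is -9; column maxima are 4 and -1, so Bob's minimax is -1. These differ, so the equilibrium is in mixed strategies.
Let Alice play r1 with probability p. Bob is indifferent when −18p + 4(1−p) = −p − 9(1−p), giving p = 13/30.
Let Bob play s1 with probability q. Alice is indifferent when −18q − (1−q) = 4q − 9(1−q), giving q = 4/15.
The value is -18·(4/15) + (-1)·(11/15) = -83/15.

-83/15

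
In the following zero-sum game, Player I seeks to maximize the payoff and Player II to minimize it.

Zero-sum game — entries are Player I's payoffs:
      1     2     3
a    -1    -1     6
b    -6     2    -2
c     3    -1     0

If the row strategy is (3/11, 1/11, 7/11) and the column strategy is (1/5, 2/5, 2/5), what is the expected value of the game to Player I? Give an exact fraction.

28/55

Against (1/5, 2/5, 2/5), each row's expected payoff is a: 9/5; b: -6/5; c: 1/5.
Taking the (3/11, 1/11, 7/11)-weighted average: (3/11)·(9/5) + (1/11)·(-6/5) + (7/11)·(1/5) = 28/55.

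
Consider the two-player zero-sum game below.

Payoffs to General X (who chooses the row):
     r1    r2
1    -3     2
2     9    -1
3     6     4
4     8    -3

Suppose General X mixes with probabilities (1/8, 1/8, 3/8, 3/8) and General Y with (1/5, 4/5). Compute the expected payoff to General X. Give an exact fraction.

Against (1/5, 4/5), each row's expected payoff is 1: 1; 2: 1; 3: 22/5; 4: -4/5.
Taking the (1/8, 1/8, 3/8, 3/8)-weighted average: (1/8)·(1) + (1/8)·(1) + (3/8)·(22/5) + (3/8)·(-4/5) = 8/5.

8/5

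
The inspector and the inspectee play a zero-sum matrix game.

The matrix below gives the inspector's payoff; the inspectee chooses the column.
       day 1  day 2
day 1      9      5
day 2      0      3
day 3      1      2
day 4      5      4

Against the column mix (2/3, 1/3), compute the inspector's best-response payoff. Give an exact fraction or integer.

23/3

day 1: (9)·(2/3) + (5)·(1/3) = 23/3.
day 2: (0)·(2/3) + (3)·(1/3) = 1.
day 3: (1)·(2/3) + (2)·(1/3) = 4/3.
day 4: (5)·(2/3) + (4)·(1/3) = 14/3.
The best pure response is day 1 with expected payoff 23/3.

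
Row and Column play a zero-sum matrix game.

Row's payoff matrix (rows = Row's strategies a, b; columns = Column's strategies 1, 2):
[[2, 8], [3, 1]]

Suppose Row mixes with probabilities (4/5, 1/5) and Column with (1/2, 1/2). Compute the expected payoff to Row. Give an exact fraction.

Against (1/2, 1/2), each row's expected payoff is a: 5; b: 2.
Taking the (4/5, 1/5)-weighted average: (4/5)·(5) + (1/5)·(2) = 22/5.

22/5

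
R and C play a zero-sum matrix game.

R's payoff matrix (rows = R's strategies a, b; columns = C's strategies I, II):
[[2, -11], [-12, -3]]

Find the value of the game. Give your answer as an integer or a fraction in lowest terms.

-69/11

Row minima are -11 and -12, so R's maximin is -11; column maxima are 2 and -3, so C's minimax is -3. These differ, so the equilibrium is in mixed strategies.
Let R play a with probability p. C is indifferent when 2p − 12(1−p) = −11p − 3(1−p), giving p = 9/22.
Let C play I with probability q. R is indifferent when 2q − 11(1−q) = −12q − 3(1−q), giving q = 4/11.
The value is 2·(4/11) + (-11)·(7/11) = -69/11.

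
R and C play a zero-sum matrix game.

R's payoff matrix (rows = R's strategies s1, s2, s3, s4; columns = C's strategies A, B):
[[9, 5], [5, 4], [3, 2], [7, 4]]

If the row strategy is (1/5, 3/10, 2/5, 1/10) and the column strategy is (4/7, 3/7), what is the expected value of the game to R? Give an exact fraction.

31/7

Against (4/7, 3/7), each row's expected payoff is s1: 51/7; s2: 32/7; s3: 18/7; s4: 40/7.
Taking the (1/5, 3/10, 2/5, 1/10)-weighted average: (1/5)·(51/7) + (3/10)·(32/7) + (2/5)·(18/7) + (1/10)·(40/7) = 31/7.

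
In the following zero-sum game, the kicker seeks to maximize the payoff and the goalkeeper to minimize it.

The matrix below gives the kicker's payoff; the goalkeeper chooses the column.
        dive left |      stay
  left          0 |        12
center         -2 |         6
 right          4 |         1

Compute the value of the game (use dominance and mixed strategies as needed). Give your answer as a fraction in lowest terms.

Row center is strictly dominated by row left, so the kicker never plays it.
The remaining 2×2 game on (left, right) × (dive left, stay) has no saddle point. Let the kicker play left with probability p; indifference gives 4(1−p) = 12p + (1−p), so p = 1/5.
Similarly the goalkeeper's optimal q on dive left is 11/15, and the value is 0·(11/15) + (12)·(4/15) = 16/5.

16/5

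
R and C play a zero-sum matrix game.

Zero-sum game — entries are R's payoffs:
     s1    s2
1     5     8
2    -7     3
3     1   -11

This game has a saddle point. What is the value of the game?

5

Row minima: 5, -7, -11 → R's maximin is 5.
Column maxima: 5, 8 → C's minimax is 5.
They coincide at (1, s1), so the value is 5.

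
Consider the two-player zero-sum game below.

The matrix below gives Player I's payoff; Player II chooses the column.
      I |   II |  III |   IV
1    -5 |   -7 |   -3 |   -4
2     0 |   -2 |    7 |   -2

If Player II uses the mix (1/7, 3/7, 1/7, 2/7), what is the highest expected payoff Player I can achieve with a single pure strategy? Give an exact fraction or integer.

-3/7

1: (-5)·(1/7) + (-7)·(3/7) + (-3)·(1/7) + (-4)·(2/7) = -37/7.
2: (0)·(1/7) + (-2)·(3/7) + (7)·(1/7) + (-2)·(2/7) = -3/7.
The best pure response is 2 with expected payoff -3/7.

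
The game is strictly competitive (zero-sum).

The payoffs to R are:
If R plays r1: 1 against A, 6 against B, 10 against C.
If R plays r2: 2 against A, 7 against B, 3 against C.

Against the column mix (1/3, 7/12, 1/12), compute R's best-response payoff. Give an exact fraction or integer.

5

r1: (1)·(1/3) + (6)·(7/12) + (10)·(1/12) = 14/3.
r2: (2)·(1/3) + (7)·(7/12) + (3)·(1/12) = 5.
The best pure response is r2 with expected payoff 5.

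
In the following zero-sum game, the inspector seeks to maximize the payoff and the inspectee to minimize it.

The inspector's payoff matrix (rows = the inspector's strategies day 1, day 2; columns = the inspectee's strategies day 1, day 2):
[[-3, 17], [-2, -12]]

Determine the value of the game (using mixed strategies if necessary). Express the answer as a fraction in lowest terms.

-7/3

Row minima are -3 and -12, so the inspector's maximin is -3; column maxima are -2 and 17, so the inspectee's minimax is -2. These differ, so the equilibrium is in mixed strategies.
Let the inspector play day 1 with probability p. The inspectee is indifferent when −3p − 2(1−p) = 17p − 12(1−p), giving p = 1/3.
Let the inspectee play day 1 with probability q. The inspector is indifferent when −3q + 17(1−q) = −2q − 12(1−q), giving q = 29/30.
The value is -3·(29/30) + (17)·(1/30) = -7/3.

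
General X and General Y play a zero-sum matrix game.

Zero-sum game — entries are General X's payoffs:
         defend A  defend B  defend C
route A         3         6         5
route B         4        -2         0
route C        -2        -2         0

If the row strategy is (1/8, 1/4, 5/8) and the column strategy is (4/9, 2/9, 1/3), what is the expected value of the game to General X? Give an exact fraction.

1/24

Against (4/9, 2/9, 1/3), each row's expected payoff is route A: 13/3; route B: 4/3; route C: -4/3.
Taking the (1/8, 1/4, 5/8)-weighted average: (1/8)·(13/3) + (1/4)·(4/3) + (5/8)·(-4/3) = 1/24.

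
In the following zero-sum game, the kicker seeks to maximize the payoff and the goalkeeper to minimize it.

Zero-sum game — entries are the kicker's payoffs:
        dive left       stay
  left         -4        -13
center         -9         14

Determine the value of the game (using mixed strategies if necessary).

Row minima are -13 and -9, so the kicker's maximin is -9; column maxima are -4 and 14, so the goalkeeper's minimax is -4. These differ, so the equilibrium is in mixed strategies.
Let the kicker play left with probability p. The goalkeeper is indifferent when −4p − 9(1−p) = −13p + 14(1−p), giving p = 23/32.
Let the goalkeeper play dive left with probability q. The kicker is indifferent when −4q − 13(1−q) = −9q + 14(1−q), giving q = 27/32.
The value is -4·(27/32) + (-13)·(5/32) = -173/32.

-173/32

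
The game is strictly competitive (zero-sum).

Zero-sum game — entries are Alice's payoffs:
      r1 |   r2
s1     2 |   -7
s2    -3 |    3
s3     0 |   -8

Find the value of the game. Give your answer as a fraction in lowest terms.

Row s3 is strictly dominated by row s1, so Alice never plays it.
The remaining 2×2 game on (s1, s2) × (r1, r2) has no saddle point. Let Alice play s1 with probability p; indifference gives 2p − 3(1−p) = −7p + 3(1−p), so p = 2/5.
Similarly Bob's optimal q on r1 is 2/3, and the value is 2·(2/3) + (-7)·(1/3) = -1.

-1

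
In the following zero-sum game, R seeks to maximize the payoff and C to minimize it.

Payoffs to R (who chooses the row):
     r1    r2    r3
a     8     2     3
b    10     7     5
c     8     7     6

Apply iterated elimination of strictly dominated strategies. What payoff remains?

Row a is strictly dominated by row b (10>8, 7>2, 5>3); eliminate a.
Column r1 is strictly dominated by r2 for C (7<10, 7<8); eliminate r1.
Column r2 is strictly dominated by r3 for C (5<7, 6<7); eliminate r2.
Row b is strictly dominated by row c (6>5); eliminate b.
Only (c, r3) remains, with payoff 6.

6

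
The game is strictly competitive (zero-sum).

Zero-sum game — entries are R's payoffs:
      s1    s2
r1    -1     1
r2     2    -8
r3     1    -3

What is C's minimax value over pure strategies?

The worst case (largest entry) in each column is s1: 2, s2: 1.
The best (smallest) of these is 1.

1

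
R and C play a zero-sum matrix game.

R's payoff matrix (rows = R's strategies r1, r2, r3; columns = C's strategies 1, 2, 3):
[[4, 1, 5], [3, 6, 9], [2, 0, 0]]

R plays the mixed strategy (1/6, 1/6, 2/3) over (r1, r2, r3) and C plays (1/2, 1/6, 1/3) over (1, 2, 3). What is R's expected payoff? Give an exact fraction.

20/9

Against (1/2, 1/6, 1/3), each row's expected payoff is r1: 23/6; r2: 11/2; r3: 1.
Taking the (1/6, 1/6, 2/3)-weighted average: (1/6)·(23/6) + (1/6)·(11/2) + (2/3)·(1) = 20/9.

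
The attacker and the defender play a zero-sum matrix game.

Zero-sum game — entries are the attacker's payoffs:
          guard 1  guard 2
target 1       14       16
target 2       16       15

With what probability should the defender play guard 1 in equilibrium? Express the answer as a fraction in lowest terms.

1/3

Row minima are 14 and 15, so the attacker's maximin is 15; column maxima are 16 and 16, so the defender's minimax is 16. These differ, so the equilibrium is in mixed strategies.
Let the defender play guard 1 with probability q. The attacker is indifferent when 14q + 16(1−q) = 16q + 15(1−q), giving q = 1/3.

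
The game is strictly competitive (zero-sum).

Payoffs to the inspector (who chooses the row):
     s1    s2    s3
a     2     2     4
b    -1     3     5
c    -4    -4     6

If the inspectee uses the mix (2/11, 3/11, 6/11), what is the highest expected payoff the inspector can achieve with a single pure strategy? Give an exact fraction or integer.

a: (2)·(2/11) + (2)·(3/11) + (4)·(6/11) = 34/11.
b: (-1)·(2/11) + (3)·(3/11) + (5)·(6/11) = 37/11.
c: (-4)·(2/11) + (-4)·(3/11) + (6)·(6/11) = 16/11.
The best pure response is b with expected payoff 37/11.

37/11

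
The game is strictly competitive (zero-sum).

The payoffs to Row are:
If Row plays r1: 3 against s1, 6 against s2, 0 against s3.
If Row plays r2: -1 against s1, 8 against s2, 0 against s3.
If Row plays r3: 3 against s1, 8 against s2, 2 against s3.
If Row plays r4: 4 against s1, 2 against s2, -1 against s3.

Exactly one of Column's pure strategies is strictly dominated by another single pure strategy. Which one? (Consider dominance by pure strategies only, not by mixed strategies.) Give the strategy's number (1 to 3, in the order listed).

2

Column prefers columns that give Row less. Compare s2 with s3: 0 < 6, 0 < 8, 2 < 8, -1 < 2.
So s3 strictly dominates s2 for Column; s2 is strictly dominated.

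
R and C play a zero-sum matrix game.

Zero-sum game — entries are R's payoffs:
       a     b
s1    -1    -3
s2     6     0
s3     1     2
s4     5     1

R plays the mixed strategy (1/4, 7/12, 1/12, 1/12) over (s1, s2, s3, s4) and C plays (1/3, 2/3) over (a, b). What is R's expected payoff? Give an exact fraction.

Against (1/3, 2/3), each row's expected payoff is s1: -7/3; s2: 2; s3: 5/3; s4: 7/3.
Taking the (1/4, 7/12, 1/12, 1/12)-weighted average: (1/4)·(-7/3) + (7/12)·(2) + (1/12)·(5/3) + (1/12)·(7/3) = 11/12.

11/12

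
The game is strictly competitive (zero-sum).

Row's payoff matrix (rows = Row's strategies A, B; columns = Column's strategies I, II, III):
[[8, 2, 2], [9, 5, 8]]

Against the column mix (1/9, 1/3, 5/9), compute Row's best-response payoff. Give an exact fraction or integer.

64/9

A: (8)·(1/9) + (2)·(1/3) + (2)·(5/9) = 8/3.
B: (9)·(1/9) + (5)·(1/3) + (8)·(5/9) = 64/9.
The best pure response is B with expected payoff 64/9.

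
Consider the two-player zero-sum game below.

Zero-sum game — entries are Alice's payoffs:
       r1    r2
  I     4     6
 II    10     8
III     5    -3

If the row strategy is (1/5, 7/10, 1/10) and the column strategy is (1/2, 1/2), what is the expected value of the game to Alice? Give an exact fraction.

37/5

Against (1/2, 1/2), each row's expected payoff is I: 5; II: 9; III: 1.
Taking the (1/5, 7/10, 1/10)-weighted average: (1/5)·(5) + (7/10)·(9) + (1/10)·(1) = 37/5.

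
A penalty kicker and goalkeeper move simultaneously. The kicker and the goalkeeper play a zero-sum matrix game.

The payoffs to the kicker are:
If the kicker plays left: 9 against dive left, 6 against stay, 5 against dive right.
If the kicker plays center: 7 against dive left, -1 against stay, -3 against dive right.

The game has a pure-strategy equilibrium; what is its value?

5

Row minima: 5, -3 → the kicker's maximin is 5.
Column maxima: 9, 6, 5 → the goalkeeper's minimax is 5.
They coincide at (left, dive right), so the value is 5.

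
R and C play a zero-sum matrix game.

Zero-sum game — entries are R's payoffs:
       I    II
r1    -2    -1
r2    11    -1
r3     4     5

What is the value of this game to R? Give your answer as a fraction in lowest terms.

59/13

Row r1 is strictly dominated by row r3, so R never plays it.
The remaining 2×2 game on (r2, r3) × (I, II) has no saddle point. Let R play r2 with probability p; indifference gives 11p + 4(1−p) = −p + 5(1−p), so p = 1/13.
Similarly C's optimal q on I is 6/13, and the value is 11·(6/13) + (-1)·(7/13) = 59/13.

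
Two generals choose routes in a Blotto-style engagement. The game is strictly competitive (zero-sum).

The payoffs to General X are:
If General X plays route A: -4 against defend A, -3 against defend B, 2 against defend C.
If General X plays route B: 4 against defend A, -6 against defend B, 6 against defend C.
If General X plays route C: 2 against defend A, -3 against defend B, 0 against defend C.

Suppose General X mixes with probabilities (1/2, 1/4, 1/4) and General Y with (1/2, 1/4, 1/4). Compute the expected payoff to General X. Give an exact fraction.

-9/16

Against (1/2, 1/4, 1/4), each row's expected payoff is route A: -9/4; route B: 2; route C: 1/4.
Taking the (1/2, 1/4, 1/4)-weighted average: (1/2)·(-9/4) + (1/4)·(2) + (1/4)·(1/4) = -9/16.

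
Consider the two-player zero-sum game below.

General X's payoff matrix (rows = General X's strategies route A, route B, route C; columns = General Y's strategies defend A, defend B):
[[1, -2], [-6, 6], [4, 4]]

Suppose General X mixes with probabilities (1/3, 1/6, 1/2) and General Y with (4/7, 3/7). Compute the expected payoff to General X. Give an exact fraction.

37/21

Against (4/7, 3/7), each row's expected payoff is route A: -2/7; route B: -6/7; route C: 4.
Taking the (1/3, 1/6, 1/2)-weighted average: (1/3)·(-2/7) + (1/6)·(-6/7) + (1/2)·(4) = 37/21.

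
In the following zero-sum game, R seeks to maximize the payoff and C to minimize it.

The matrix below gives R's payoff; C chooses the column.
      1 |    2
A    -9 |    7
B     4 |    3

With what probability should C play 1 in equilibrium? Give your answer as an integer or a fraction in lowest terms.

4/17

Row minima are -9 and 3, so R's maximin is 3; column maxima are 4 and 7, so C's minimax is 4. These differ, so the equilibrium is in mixed strategies.
Let C play 1 with probability q. R is indifferent when −9q + 7(1−q) = 4q + 3(1−q), giving q = 4/17.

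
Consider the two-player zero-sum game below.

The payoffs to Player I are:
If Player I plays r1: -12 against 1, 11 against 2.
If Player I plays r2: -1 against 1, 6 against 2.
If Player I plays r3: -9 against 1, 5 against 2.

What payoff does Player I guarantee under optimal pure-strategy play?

-1

Row minima: -12, -1, -9 → Player I's maximin is -1.
Column maxima: -1, 11 → Player II's minimax is -1.
They coincide at (r2, 1), so the value is -1.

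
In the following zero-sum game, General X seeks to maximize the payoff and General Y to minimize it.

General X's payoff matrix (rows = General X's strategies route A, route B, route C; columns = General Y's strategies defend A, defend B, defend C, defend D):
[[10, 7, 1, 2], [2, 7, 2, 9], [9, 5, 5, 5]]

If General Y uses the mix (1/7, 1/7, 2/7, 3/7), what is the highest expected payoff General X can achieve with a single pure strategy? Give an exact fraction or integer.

route A: (10)·(1/7) + (7)·(1/7) + (1)·(2/7) + (2)·(3/7) = 25/7.
route B: (2)·(1/7) + (7)·(1/7) + (2)·(2/7) + (9)·(3/7) = 40/7.
route C: (9)·(1/7) + (5)·(1/7) + (5)·(2/7) + (5)·(3/7) = 39/7.
The best pure response is route B with expected payoff 40/7.

40/7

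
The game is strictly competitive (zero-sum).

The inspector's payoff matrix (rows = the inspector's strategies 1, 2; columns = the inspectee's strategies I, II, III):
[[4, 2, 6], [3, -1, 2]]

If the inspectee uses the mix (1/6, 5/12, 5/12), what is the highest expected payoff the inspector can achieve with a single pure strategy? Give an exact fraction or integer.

4

1: (4)·(1/6) + (2)·(5/12) + (6)·(5/12) = 4.
2: (3)·(1/6) + (-1)·(5/12) + (2)·(5/12) = 11/12.
The best pure response is 1 with expected payoff 4.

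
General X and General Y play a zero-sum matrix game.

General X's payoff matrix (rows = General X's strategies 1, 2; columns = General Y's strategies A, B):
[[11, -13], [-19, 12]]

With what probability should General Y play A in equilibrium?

5/11

Row minima are -13 and -19, so General X's maximin is -13; column maxima are 11 and 12, so General Y's minimax is 11. These differ, so the equilibrium is in mixed strategies.
Let General Y play A with probability q. General X is indifferent when 11q − 13(1−q) = −19q + 12(1−q), giving q = 5/11.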